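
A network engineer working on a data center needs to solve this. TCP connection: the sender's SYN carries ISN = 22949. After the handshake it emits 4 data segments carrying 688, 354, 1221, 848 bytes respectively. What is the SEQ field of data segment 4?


The SYN occupies sequence number ISN = 22949, so the first data byte is ISN + 1 = 22950.
SEQ of data segment i = (ISN + 1) + sum of payload sizes of segments 1..i-1.
Segment 1: SEQ = 22950, payload = 688 bytes
Segment 2: SEQ = 23638, payload = 354 bytes
Segment 3: SEQ = 23992, payload = 1221 bytes
Segment 4: SEQ = 25213, payload = 848 bytes
SEQ of segment 4 = 22950 + 688 + 354 + 1221 = 25213

25213


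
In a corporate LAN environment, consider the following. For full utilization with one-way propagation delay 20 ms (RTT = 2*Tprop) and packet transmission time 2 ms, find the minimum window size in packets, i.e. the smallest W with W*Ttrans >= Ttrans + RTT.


Given: Ttrans = 2 ms, RTT = 40 ms (= 2 * Tprop, Tprop = 20 ms)
Time until first ACK returns = Ttrans + RTT = 2 + 40 = 42 ms
Need W * Ttrans >= Ttrans + RTT  ->  W >= (Ttrans + RTT) / Ttrans
(Ttrans + RTT) / Ttrans = 42 / 2 = 21
W_min = ceil(21) = 21

21


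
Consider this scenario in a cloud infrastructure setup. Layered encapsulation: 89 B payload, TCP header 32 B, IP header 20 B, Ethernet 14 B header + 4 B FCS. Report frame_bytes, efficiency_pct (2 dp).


TCP segment = 89 + 32 = 121 B
IP packet = 121 + 20 = 141 B
Ethernet frame = 141 + 14 + 4 = 159 B
Efficiency = app / frame = 89 / 159 = 0.559748 = 55.9748% -> 55.97% (2 dp)

159, 55.97


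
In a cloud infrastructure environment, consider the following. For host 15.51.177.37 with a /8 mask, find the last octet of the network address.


Given: IP = 15.51.177.37, prefix = /8
Subnet mask = 255.0.0.0
Last octet of IP: 37
Last octet of mask: 0
Network last octet = 37 AND 0 = 0

0


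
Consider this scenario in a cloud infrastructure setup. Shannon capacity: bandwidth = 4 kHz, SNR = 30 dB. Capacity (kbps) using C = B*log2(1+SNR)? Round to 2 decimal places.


Given: B = 4 kHz, SNR = 30 dB
SNR linear = 10^(30/10) = 1000
1 + SNR = 1001
log2(1001) = 9.9672262588
C = 4 * 1000 * 9.9672262588 = 39868.9050 bps
C = 39.868905 kbps -> 39.87 kbps (2 dp)

39.87


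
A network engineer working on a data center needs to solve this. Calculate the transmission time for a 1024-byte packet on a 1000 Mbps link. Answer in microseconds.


Given: packet = 1024 bytes, bandwidth = 1000 Mbps
Packet in bits = 1024 * 8 = 8192 bits
Bandwidth = 1000 * 10^6 = 1000000000 bps
Time = 8192 / 1000000000 seconds
Time in us = 8192 * 10^6 / 1000000000 = 8.192

8.192


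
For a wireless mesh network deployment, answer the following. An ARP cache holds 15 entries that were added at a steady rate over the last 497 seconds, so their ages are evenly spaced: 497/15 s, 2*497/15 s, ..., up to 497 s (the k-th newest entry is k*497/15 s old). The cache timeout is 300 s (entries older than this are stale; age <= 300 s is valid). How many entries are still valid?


Ages are k * 497/15 s for k = 1..15 (spacing = 33.1333 s).
Entry k is valid iff k * 497/15 <= 300 iff k <= 15 * 300 / 497 = 9.0543
n_valid = floor(9.0543) = 9
(n_stale = 15 - 9 = 6)

9


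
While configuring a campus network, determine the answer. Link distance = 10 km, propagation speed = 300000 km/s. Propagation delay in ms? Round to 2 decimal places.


Given: distance = 10 km, speed = 300000 km/s
Delay = distance / speed = 10 / 300000 seconds
Delay in ms = 10 * 1000 / 300000
Delay = 0.0333 ms
Rounded to 2 dp = 0.03 ms

0.03


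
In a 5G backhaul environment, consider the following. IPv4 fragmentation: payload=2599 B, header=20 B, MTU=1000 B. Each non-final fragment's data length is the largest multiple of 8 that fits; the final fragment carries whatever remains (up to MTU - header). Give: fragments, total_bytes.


Max data per non-final fragment = floor((MTU - header)/8)*8 = floor((1000 - 20)/8)*8 = floor(980/8)*8 = 976 B
Final fragment needs no 8-byte alignment: it can carry up to MTU - header = 980 B
Non-final fragments needed = ceil((payload - 980) / 976) = ceil(1619/976) = ceil(1.6588) = 2
Number of fragments = 2 + 1 = 3
Fragment sizes (data): 2 * 976 B + 647 B (last, 647 <= 980 OK)
Total bytes sent = payload + n_frags * header = 2599 + 3*20 = 2599 + 60 = 2659 B

3, 2659


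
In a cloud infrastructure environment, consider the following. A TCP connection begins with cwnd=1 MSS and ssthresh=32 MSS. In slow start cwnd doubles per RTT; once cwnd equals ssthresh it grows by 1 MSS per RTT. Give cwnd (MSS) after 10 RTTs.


RTT 0: cwnd = 1 MSS (initial)
RTT 1: cwnd = 2 MSS (slow start, doubled)
RTT 2: cwnd = 4 MSS (slow start, doubled)
RTT 3: cwnd = 8 MSS (slow start, doubled)
RTT 4: cwnd = 16 MSS (slow start, doubled)
RTT 5: cwnd = 32 MSS (slow start, doubled)
RTT 6: cwnd = 33 MSS (congestion avoidance, +1)
RTT 7: cwnd = 34 MSS (congestion avoidance, +1)
RTT 8: cwnd = 35 MSS (congestion avoidance, +1)
RTT 9: cwnd = 36 MSS (congestion avoidance, +1)
RTT 10: cwnd = 37 MSS (congestion avoidance, +1)

37


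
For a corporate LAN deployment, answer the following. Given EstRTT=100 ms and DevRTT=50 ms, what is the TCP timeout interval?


Given: EstRTT = 100 ms, DevRTT = 50 ms
Timeout = EstRTT + 4 * DevRTT
4 * DevRTT = 4 * 50 = 200
Timeout = 100 + 200 = 300 ms

300


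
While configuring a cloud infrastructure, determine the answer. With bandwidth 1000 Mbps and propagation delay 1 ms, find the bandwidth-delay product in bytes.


Given: bandwidth = 1000 Mbps, delay = 1 ms
BDP in bits = 1000 * 10^6 * 1 / 1000
BDP in bits = 1000000
BDP in bytes = 1000000 / 8 = 125000

125000


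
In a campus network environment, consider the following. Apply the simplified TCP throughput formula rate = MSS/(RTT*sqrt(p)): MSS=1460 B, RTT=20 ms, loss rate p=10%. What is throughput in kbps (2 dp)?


Given: MSS = 1460 bytes, RTT = 20 ms, loss = 10%
RTT in seconds = 20 / 1000 = 0.02
Loss rate = 10% = 0.1
sqrt(loss) = sqrt(0.1) = 0.316227766017
Throughput (bytes/s) = 1460 / (0.02 * 0.316227766017) = 230846.2692
Throughput (kbps) = 230846.2692 * 8 / 1000 = 1846.770154 -> 1846.77 kbps (2 dp)

1846.77


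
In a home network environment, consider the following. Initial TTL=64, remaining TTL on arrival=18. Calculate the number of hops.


Given: initial TTL = 64, received TTL = 18
Hops = initial TTL - received TTL
Hops = 64 - 18 = 46

46


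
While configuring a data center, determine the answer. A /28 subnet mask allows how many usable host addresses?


Given: subnet mask /28
Host bits = 32 - 28 = 4
Total addresses = 2^4 = 16
Usable hosts = 16 - 2 (network + broadcast) = 14

14


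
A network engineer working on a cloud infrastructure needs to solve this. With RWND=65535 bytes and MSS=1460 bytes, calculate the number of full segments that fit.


Given: RWND = 65535 bytes, MSS = 1460 bytes
Full segments = floor(RWND / MSS)
Full segments = floor(65535 / 1460)
Full segments = floor(44.887) = 44

44


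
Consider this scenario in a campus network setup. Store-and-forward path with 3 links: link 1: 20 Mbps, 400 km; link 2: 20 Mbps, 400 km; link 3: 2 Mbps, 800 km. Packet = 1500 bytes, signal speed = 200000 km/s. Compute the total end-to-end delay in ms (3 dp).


Packet = 1500 bytes = 12000 bits. Store-and-forward: sum (t_trans + t_prop) per link.
Link 1: t_trans = 12000/(20*10^6) s = 0.6000 ms; t_prop = 400/200000 s = 2.0000 ms; subtotal = 2.6000 ms
Link 2: t_trans = 12000/(20*10^6) s = 0.6000 ms; t_prop = 400/200000 s = 2.0000 ms; subtotal = 2.6000 ms
Link 3: t_trans = 12000/(2*10^6) s = 6.0000 ms; t_prop = 800/200000 s = 4.0000 ms; subtotal = 10.0000 ms
End-to-end = 2.6000 + 2.6000 + 10.0000 = 15.2000 ms -> 15.200 ms (3 dp)

15.200


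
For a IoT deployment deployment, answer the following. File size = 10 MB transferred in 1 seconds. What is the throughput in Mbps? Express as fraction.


Given: file = 10 MB, time = 1 s
File in Mb = 10 * 8 = 80 Mb
Throughput = 80 / 1 Mbps
Throughput = 80 Mbps

80


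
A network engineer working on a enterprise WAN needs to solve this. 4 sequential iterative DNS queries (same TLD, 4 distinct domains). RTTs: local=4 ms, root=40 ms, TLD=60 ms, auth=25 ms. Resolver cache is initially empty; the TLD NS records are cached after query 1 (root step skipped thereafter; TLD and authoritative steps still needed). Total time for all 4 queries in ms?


Lookup 1 (cold cache): local + root + TLD + auth = 4 + 40 + 60 + 25 = 129 ms
Lookups 2..4 (TLD NS cached -> skip root; new domain -> still ask TLD and auth): local + TLD + auth = 4 + 60 + 25 = 89 ms each
Remaining 3 lookups: 3 * 89 = 267 ms
Total = 129 + 267 = 396 ms

396


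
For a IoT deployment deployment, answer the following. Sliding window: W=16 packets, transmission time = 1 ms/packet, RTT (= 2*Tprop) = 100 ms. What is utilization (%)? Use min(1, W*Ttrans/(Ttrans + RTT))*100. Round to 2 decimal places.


Given: W = 16, Ttrans = 1 ms, RTT = 100 ms (= 2 * Tprop, Tprop = 50 ms)
Cycle time = Ttrans + RTT = 1 + 100 = 101 ms (first packet sent until its ACK returns)
W * Ttrans = 16 * 1 = 16 ms of sending per cycle
W * Ttrans / (Ttrans + RTT) = 16 / 101 = 0.158416
U = min(1, 0.158416) = 0.158416
U% = 15.84%

15.84


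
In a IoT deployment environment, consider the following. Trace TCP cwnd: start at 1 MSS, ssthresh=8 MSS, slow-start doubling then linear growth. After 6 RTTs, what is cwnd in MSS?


RTT 0: cwnd = 1 MSS (initial)
RTT 1: cwnd = 2 MSS (slow start, doubled)
RTT 2: cwnd = 4 MSS (slow start, doubled)
RTT 3: cwnd = 8 MSS (slow start, doubled)
RTT 4: cwnd = 9 MSS (congestion avoidance, +1)
RTT 5: cwnd = 10 MSS (congestion avoidance, +1)
RTT 6: cwnd = 11 MSS (congestion avoidance, +1)

11


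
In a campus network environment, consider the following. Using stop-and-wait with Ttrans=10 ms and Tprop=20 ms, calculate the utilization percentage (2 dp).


Given: Ttrans = 10 ms, Tprop = 20 ms
RTT = 2 * Tprop = 2 * 20 = 40 ms
U = Ttrans / (Ttrans + RTT)
U = 10 / (10 + 40)
U = 10 / 50 = 0.2
U% = 20.00%

20.00


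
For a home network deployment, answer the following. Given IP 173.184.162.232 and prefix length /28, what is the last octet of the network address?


Given: IP = 173.184.162.232, prefix = /28
Subnet mask = 255.255.255.240
Last octet of IP: 232
Last octet of mask: 240
Network last octet = 232 AND 240 = 224

224


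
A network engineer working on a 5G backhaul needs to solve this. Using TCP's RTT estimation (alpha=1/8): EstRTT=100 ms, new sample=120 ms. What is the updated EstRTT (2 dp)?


Given: EstRTT = 100 ms, SampleRTT = 120 ms, alpha = 1/8
New EstRTT = (1 - alpha) * EstRTT + alpha * SampleRTT
(7/8) * 100 = 87.5
(1/8) * 120 = 15
New EstRTT = 87.5 + 15 = 102.5 ms -> 102.50 ms (2 dp)

102.50


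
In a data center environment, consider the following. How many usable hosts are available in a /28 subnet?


Given: subnet mask /28
Host bits = 32 - 28 = 4
Total addresses = 2^4 = 16
Usable hosts = 16 - 2 (network + broadcast) = 14

14


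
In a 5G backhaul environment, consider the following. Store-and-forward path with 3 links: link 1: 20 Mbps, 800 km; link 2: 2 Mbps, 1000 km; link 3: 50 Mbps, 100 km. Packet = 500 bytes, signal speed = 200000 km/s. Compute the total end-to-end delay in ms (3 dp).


Packet = 500 bytes = 4000 bits. Store-and-forward: sum (t_trans + t_prop) per link.
Link 1: t_trans = 4000/(20*10^6) s = 0.2000 ms; t_prop = 800/200000 s = 4.0000 ms; subtotal = 4.2000 ms
Link 2: t_trans = 4000/(2*10^6) s = 2.0000 ms; t_prop = 1000/200000 s = 5.0000 ms; subtotal = 7.0000 ms
Link 3: t_trans = 4000/(50*10^6) s = 0.0800 ms; t_prop = 100/200000 s = 0.5000 ms; subtotal = 0.5800 ms
End-to-end = 4.2000 + 7.0000 + 0.5800 = 11.7800 ms -> 11.780 ms (3 dp)

11.780


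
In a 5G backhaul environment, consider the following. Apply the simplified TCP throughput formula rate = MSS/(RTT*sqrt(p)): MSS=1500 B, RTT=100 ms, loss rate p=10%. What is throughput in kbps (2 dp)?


Given: MSS = 1500 bytes, RTT = 100 ms, loss = 10%
RTT in seconds = 100 / 1000 = 0.1
Loss rate = 10% = 0.1
sqrt(loss) = sqrt(0.1) = 0.316227766017
Throughput (bytes/s) = 1500 / (0.1 * 0.316227766017) = 47434.1649
Throughput (kbps) = 47434.1649 * 8 / 1000 = 379.473319 -> 379.47 kbps (2 dp)

379.47


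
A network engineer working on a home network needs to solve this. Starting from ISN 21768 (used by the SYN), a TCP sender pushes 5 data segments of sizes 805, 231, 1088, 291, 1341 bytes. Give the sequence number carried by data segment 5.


The SYN occupies sequence number ISN = 21768, so the first data byte is ISN + 1 = 21769.
SEQ of data segment i = (ISN + 1) + sum of payload sizes of segments 1..i-1.
Segment 1: SEQ = 21769, payload = 805 bytes
Segment 2: SEQ = 22574, payload = 231 bytes
Segment 3: SEQ = 22805, payload = 1088 bytes
Segment 4: SEQ = 23893, payload = 291 bytes
Segment 5: SEQ = 24184, payload = 1341 bytes
SEQ of segment 5 = 21769 + 805 + 231 + 1088 + 291 = 24184

24184


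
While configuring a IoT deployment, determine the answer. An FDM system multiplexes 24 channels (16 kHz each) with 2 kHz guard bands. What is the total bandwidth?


Given: 24 channels, 16 kHz each, guard = 2 kHz
Channel bandwidth = 24 * 16 = 384 kHz
Guard bands = 23 gaps * 2 kHz = 46 kHz
Total = 384 + 46 = 430 kHz

430


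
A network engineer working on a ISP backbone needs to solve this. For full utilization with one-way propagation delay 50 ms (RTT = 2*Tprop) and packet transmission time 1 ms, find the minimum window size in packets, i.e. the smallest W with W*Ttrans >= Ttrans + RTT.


Given: Ttrans = 1 ms, RTT = 100 ms (= 2 * Tprop, Tprop = 50 ms)
Time until first ACK returns = Ttrans + RTT = 1 + 100 = 101 ms
Need W * Ttrans >= Ttrans + RTT  ->  W >= (Ttrans + RTT) / Ttrans
(Ttrans + RTT) / Ttrans = 101 / 1 = 101
W_min = ceil(101) = 101

101


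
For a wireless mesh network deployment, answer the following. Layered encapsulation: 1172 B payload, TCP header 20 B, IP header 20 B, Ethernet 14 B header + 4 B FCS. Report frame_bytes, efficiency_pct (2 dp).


TCP segment = 1172 + 20 = 1192 B
IP packet = 1192 + 20 = 1212 B
Ethernet frame = 1212 + 14 + 4 = 1230 B
Efficiency = app / frame = 1172 / 1230 = 0.952846 = 95.2846% -> 95.28% (2 dp)

1230, 95.28


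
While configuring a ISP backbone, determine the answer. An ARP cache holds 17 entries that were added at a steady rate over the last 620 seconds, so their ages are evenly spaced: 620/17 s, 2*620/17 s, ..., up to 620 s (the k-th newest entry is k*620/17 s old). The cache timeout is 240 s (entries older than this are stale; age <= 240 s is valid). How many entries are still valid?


Ages are k * 620/17 s for k = 1..17 (spacing = 36.4706 s).
Entry k is valid iff k * 620/17 <= 240 iff k <= 17 * 240 / 620 = 6.5806
n_valid = floor(6.5806) = 6
(n_stale = 17 - 6 = 11)

6


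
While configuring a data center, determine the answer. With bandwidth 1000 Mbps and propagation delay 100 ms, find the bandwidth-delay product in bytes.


Given: bandwidth = 1000 Mbps, delay = 100 ms
BDP in bits = 1000 * 10^6 * 100 / 1000
BDP in bits = 100000000
BDP in bytes = 100000000 / 8 = 12500000

12500000


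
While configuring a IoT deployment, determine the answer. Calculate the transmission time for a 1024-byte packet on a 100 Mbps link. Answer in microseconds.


Given: packet = 1024 bytes, bandwidth = 100 Mbps
Packet in bits = 1024 * 8 = 8192 bits
Bandwidth = 100 * 10^6 = 100000000 bps
Time = 8192 / 100000000 seconds
Time in us = 8192 * 10^6 / 100000000 = 81.92

81.92


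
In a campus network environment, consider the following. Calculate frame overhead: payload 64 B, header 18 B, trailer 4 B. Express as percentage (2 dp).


Given: payload = 64 B, header = 18 B, trailer = 4 B
Overhead bytes = header + trailer = 18 + 4 = 22
Total frame = payload + overhead = 64 + 22 = 86
Overhead % = 22 / 86 * 100 = 25.5814% -> 25.58% (2 dp)

25.58


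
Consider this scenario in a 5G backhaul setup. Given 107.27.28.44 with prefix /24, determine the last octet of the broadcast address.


Given: IP = 107.27.28.44, prefix = /24
Host bits = 32 - 24 = 8
Network last octet = 44 AND mask = 0
Host part size = 2^8 - 1 = 255
Broadcast last octet = 0 OR 255 = 255

255


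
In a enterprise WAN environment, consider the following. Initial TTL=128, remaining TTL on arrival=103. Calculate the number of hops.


Given: initial TTL = 128, received TTL = 103
Hops = initial TTL - received TTL
Hops = 128 - 103 = 25

25


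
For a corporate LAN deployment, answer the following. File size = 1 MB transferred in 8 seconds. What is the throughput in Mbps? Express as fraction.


Given: file = 1 MB, time = 8 s
File in Mb = 1 * 8 = 8 Mb
Throughput = 8 / 8 Mbps
Throughput = 1 Mbps

1


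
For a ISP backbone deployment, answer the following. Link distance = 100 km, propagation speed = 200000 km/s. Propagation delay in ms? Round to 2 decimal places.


Given: distance = 100 km, speed = 200000 km/s
Delay = distance / speed = 100 / 200000 seconds
Delay in ms = 100 * 1000 / 200000
Delay = 0.5000 ms
Rounded to 2 dp = 0.50 ms

0.50


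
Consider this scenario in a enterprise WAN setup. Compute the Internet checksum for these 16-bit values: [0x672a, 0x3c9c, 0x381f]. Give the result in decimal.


Given words: [0x672a, 0x3c9c, 0x381f]
Step 1: Sum all words
Raw sum = 26410 + 15516 + 14367 = 56293
One's complement = ~56293 & 0xFFFF = 9242

9242


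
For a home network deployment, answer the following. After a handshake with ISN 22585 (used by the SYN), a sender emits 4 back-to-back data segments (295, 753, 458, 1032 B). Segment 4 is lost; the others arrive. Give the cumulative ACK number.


SYN uses sequence number 22585; first data byte = ISN + 1 = 22586.
Segment 1: SEQ = 22586, len = 295 B, covers [22586, 22880]
Segment 2: SEQ = 22881, len = 753 B, covers [22881, 23633]
Segment 3: SEQ = 23634, len = 458 B, covers [23634, 24091]
Segment 4: SEQ = 24092, len = 1032 B, covers [24092, 25123] [LOST]
In-order data received: bytes [22586, 24091] (segments 1..3).
Segment 4 missing -> gap begins at byte 24092.
Cumulative ACK = next expected in-order byte = 22586 + 295 + 753 + 458 = 24092

24092


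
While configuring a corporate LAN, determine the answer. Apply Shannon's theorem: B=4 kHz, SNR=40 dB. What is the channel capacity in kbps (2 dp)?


Given: B = 4 kHz, SNR = 40 dB
SNR linear = 10^(40/10) = 10000
1 + SNR = 10001
log2(10001) = 13.2878566418
C = 4 * 1000 * 13.2878566418 = 53151.4266 bps
C = 53.151427 kbps -> 53.15 kbps (2 dp)

53.15


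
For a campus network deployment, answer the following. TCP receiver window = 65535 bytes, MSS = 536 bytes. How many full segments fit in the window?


Given: RWND = 65535 bytes, MSS = 536 bytes
Full segments = floor(RWND / MSS)
Full segments = floor(65535 / 536)
Full segments = floor(122.2668) = 122

122


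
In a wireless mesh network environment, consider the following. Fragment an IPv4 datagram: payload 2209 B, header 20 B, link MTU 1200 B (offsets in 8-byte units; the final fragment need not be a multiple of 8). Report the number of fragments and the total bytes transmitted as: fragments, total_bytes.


Max data per non-final fragment = floor((MTU - header)/8)*8 = floor((1200 - 20)/8)*8 = floor(1180/8)*8 = 1176 B
Final fragment needs no 8-byte alignment: it can carry up to MTU - header = 1180 B
Non-final fragments needed = ceil((payload - 1180) / 1176) = ceil(1029/1176) = ceil(0.8750) = 1
Number of fragments = 1 + 1 = 2
Fragment sizes (data): 1 * 1176 B + 1033 B (last, 1033 <= 1180 OK)
Total bytes sent = payload + n_frags * header = 2209 + 2*20 = 2209 + 40 = 2249 B

2, 2249


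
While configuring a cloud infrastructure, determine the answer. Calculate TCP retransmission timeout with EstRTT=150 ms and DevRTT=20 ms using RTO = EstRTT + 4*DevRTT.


Given: EstRTT = 150 ms, DevRTT = 20 ms
Timeout = EstRTT + 4 * DevRTT
4 * DevRTT = 4 * 20 = 80
Timeout = 150 + 80 = 230 ms

230


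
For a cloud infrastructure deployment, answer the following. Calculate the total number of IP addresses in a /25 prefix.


Given: CIDR prefix /25
Host bits = 32 - 25 = 7
Total addresses = 2^7 = 128

128


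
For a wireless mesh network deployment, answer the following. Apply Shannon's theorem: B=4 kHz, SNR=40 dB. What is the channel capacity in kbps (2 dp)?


Given: B = 4 kHz, SNR = 40 dB
SNR linear = 10^(40/10) = 10000
1 + SNR = 10001
log2(10001) = 13.2878566418
C = 4 * 1000 * 13.2878566418 = 53151.4266 bps
C = 53.151427 kbps -> 53.15 kbps (2 dp)

53.15


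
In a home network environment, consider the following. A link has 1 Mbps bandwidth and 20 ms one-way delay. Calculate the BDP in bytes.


Given: bandwidth = 1 Mbps, delay = 20 ms
BDP in bits = 1 * 10^6 * 20 / 1000
BDP in bits = 20000
BDP in bytes = 20000 / 8 = 2500

2500


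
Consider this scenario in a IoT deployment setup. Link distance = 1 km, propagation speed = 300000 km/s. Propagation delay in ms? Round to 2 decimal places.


Given: distance = 1 km, speed = 300000 km/s
Delay = distance / speed = 1 / 300000 seconds
Delay in ms = 1 * 1000 / 300000
Delay = 0.0033 ms
Rounded to 2 dp = 0.00 ms

0.00


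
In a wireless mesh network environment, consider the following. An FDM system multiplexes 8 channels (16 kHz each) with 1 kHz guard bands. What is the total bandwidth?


Given: 8 channels, 16 kHz each, guard = 1 kHz
Channel bandwidth = 8 * 16 = 128 kHz
Guard bands = 7 gaps * 1 kHz = 7 kHz
Total = 128 + 7 = 135 kHz

135


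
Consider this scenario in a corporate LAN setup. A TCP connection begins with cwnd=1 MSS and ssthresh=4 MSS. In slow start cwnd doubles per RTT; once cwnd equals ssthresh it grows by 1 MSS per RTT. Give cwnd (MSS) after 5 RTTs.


RTT 0: cwnd = 1 MSS (initial)
RTT 1: cwnd = 2 MSS (slow start, doubled)
RTT 2: cwnd = 4 MSS (slow start, doubled)
RTT 3: cwnd = 5 MSS (congestion avoidance, +1)
RTT 4: cwnd = 6 MSS (congestion avoidance, +1)
RTT 5: cwnd = 7 MSS (congestion avoidance, +1)

7


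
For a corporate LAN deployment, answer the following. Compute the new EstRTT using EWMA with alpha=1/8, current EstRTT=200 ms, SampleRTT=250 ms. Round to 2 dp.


Given: EstRTT = 200 ms, SampleRTT = 250 ms, alpha = 1/8
New EstRTT = (1 - alpha) * EstRTT + alpha * SampleRTT
(7/8) * 200 = 175
(1/8) * 250 = 31.25
New EstRTT = 175 + 31.25 = 206.25 ms -> 206.25 ms (2 dp)

206.25


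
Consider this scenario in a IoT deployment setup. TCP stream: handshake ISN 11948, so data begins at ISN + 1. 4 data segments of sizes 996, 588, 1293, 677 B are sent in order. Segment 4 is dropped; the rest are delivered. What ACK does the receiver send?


SYN uses sequence number 11948; first data byte = ISN + 1 = 11949.
Segment 1: SEQ = 11949, len = 996 B, covers [11949, 12944]
Segment 2: SEQ = 12945, len = 588 B, covers [12945, 13532]
Segment 3: SEQ = 13533, len = 1293 B, covers [13533, 14825]
Segment 4: SEQ = 14826, len = 677 B, covers [14826, 15502] [LOST]
In-order data received: bytes [11949, 14825] (segments 1..3).
Segment 4 missing -> gap begins at byte 14826.
Cumulative ACK = next expected in-order byte = 11949 + 996 + 588 + 1293 = 14826

14826


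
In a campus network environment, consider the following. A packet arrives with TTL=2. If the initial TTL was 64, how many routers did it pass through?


Given: initial TTL = 64, received TTL = 2
Hops = initial TTL - received TTL
Hops = 64 - 2 = 62

62


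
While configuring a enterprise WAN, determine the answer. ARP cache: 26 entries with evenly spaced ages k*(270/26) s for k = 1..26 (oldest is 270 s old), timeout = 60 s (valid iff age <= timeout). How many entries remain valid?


Ages are k * 270/26 s for k = 1..26 (spacing = 10.3846 s).
Entry k is valid iff k * 270/26 <= 60 iff k <= 26 * 60 / 270 = 5.7778
n_valid = floor(5.7778) = 5
(n_stale = 26 - 5 = 21)

5


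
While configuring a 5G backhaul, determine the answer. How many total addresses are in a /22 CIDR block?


Given: CIDR prefix /22
Host bits = 32 - 22 = 10
Total addresses = 2^10 = 1024

1024


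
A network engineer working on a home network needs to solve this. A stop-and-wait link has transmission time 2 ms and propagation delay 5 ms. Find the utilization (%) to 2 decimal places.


Given: Ttrans = 2 ms, Tprop = 5 ms
RTT = 2 * Tprop = 2 * 5 = 10 ms
U = Ttrans / (Ttrans + RTT)
U = 2 / (2 + 10)
U = 2 / 12 = 0.166667
U% = 16.67%

16.67


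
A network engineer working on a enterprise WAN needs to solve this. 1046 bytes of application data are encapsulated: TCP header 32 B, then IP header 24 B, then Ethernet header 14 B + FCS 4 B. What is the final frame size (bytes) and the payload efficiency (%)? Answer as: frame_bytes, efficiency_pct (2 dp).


TCP segment = 1046 + 32 = 1078 B
IP packet = 1078 + 24 = 1102 B
Ethernet frame = 1102 + 14 + 4 = 1120 B
Efficiency = app / frame = 1046 / 1120 = 0.933929 = 93.3929% -> 93.39% (2 dp)

1120, 93.39


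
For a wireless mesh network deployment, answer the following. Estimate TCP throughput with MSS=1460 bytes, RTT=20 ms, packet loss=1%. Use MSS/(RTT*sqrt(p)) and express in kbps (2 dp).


Given: MSS = 1460 bytes, RTT = 20 ms, loss = 1%
RTT in seconds = 20 / 1000 = 0.02
Loss rate = 1% = 0.01
sqrt(loss) = sqrt(0.01) = 0.1
Throughput (bytes/s) = 1460 / (0.02 * 0.1) = 730000.0000
Throughput (kbps) = 730000.0000 * 8 / 1000 = 5840.000000 -> 5840.00 kbps (2 dp)

5840.00


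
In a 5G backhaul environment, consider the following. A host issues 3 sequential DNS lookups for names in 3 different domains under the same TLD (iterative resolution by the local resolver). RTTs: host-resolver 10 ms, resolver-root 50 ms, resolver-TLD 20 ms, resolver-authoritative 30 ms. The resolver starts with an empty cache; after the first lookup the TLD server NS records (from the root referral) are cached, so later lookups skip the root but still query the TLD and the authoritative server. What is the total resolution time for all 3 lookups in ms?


Lookup 1 (cold cache): local + root + TLD + auth = 10 + 50 + 20 + 30 = 110 ms
Lookups 2..3 (TLD NS cached -> skip root; new domain -> still ask TLD and auth): local + TLD + auth = 10 + 20 + 30 = 60 ms each
Remaining 2 lookups: 2 * 60 = 120 ms
Total = 110 + 120 = 230 ms

230


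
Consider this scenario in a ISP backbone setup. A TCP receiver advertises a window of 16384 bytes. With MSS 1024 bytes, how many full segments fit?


Given: RWND = 16384 bytes, MSS = 1024 bytes
Full segments = floor(RWND / MSS)
Full segments = floor(16384 / 1024)
Full segments = floor(16.0) = 16

16


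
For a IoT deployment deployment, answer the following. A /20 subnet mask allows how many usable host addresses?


Given: subnet mask /20
Host bits = 32 - 20 = 12
Total addresses = 2^12 = 4096
Usable hosts = 4096 - 2 (network + broadcast) = 4094

4094


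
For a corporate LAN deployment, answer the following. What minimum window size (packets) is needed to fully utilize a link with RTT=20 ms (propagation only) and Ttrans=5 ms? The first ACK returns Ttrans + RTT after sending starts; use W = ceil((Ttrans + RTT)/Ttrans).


Given: Ttrans = 5 ms, RTT = 20 ms (= 2 * Tprop, Tprop = 10 ms)
Time until first ACK returns = Ttrans + RTT = 5 + 20 = 25 ms
Need W * Ttrans >= Ttrans + RTT  ->  W >= (Ttrans + RTT) / Ttrans
(Ttrans + RTT) / Ttrans = 25 / 5 = 5
W_min = ceil(5) = 5

5


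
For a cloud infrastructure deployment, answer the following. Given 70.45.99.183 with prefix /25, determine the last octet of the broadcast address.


Given: IP = 70.45.99.183, prefix = /25
Host bits = 32 - 25 = 7
Network last octet = 183 AND mask = 128
Host part size = 2^7 - 1 = 127
Broadcast last octet = 128 OR 127 = 255

255


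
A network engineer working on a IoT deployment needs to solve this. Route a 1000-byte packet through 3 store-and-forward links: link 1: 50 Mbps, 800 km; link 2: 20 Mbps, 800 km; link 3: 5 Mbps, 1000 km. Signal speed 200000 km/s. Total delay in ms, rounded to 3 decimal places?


Packet = 1000 bytes = 8000 bits. Store-and-forward: sum (t_trans + t_prop) per link.
Link 1: t_trans = 8000/(50*10^6) s = 0.1600 ms; t_prop = 800/200000 s = 4.0000 ms; subtotal = 4.1600 ms
Link 2: t_trans = 8000/(20*10^6) s = 0.4000 ms; t_prop = 800/200000 s = 4.0000 ms; subtotal = 4.4000 ms
Link 3: t_trans = 8000/(5*10^6) s = 1.6000 ms; t_prop = 1000/200000 s = 5.0000 ms; subtotal = 6.6000 ms
End-to-end = 4.1600 + 4.4000 + 6.6000 = 15.1600 ms -> 15.160 ms (3 dp)

15.160


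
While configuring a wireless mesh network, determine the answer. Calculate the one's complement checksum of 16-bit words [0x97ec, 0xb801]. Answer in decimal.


Given words: [0x97ec, 0xb801]
Step 1: Sum all words
Raw sum = 38892 + 47105 = 85997
Step 2: Fold carry: (20461 + 1) = 20462
One's complement = ~20462 & 0xFFFF = 45073

45073


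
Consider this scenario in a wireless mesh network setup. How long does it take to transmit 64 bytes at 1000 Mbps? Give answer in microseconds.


Given: packet = 64 bytes, bandwidth = 1000 Mbps
Packet in bits = 64 * 8 = 512 bits
Bandwidth = 1000 * 10^6 = 1000000000 bps
Time = 512 / 1000000000 seconds
Time in us = 512 * 10^6 / 1000000000 = 0.512

0.512


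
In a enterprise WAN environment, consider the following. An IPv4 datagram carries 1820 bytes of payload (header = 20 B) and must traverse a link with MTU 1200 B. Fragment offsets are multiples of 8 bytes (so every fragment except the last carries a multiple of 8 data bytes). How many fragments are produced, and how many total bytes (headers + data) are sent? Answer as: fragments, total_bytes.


Max data per non-final fragment = floor((MTU - header)/8)*8 = floor((1200 - 20)/8)*8 = floor(1180/8)*8 = 1176 B
Final fragment needs no 8-byte alignment: it can carry up to MTU - header = 1180 B
Non-final fragments needed = ceil((payload - 1180) / 1176) = ceil(640/1176) = ceil(0.5442) = 1
Number of fragments = 1 + 1 = 2
Fragment sizes (data): 1 * 1176 B + 644 B (last, 644 <= 1180 OK)
Total bytes sent = payload + n_frags * header = 1820 + 2*20 = 1820 + 40 = 1860 B

2, 1860


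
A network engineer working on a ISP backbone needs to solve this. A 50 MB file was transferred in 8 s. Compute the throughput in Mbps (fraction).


Given: file = 50 MB, time = 8 s
File in Mb = 50 * 8 = 400 Mb
Throughput = 400 / 8 Mbps
Throughput = 50 Mbps

50


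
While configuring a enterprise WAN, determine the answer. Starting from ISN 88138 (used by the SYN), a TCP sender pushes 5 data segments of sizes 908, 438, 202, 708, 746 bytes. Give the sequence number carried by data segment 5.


The SYN occupies sequence number ISN = 88138, so the first data byte is ISN + 1 = 88139.
SEQ of data segment i = (ISN + 1) + sum of payload sizes of segments 1..i-1.
Segment 1: SEQ = 88139, payload = 908 bytes
Segment 2: SEQ = 89047, payload = 438 bytes
Segment 3: SEQ = 89485, payload = 202 bytes
Segment 4: SEQ = 89687, payload = 708 bytes
Segment 5: SEQ = 90395, payload = 746 bytes
SEQ of segment 5 = 88139 + 908 + 438 + 202 + 708 = 90395

90395


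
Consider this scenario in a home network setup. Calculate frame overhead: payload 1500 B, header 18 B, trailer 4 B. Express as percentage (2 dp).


Given: payload = 1500 B, header = 18 B, trailer = 4 B
Overhead bytes = header + trailer = 18 + 4 = 22
Total frame = payload + overhead = 1500 + 22 = 1522
Overhead % = 22 / 1522 * 100 = 1.4455% -> 1.45% (2 dp)

1.45


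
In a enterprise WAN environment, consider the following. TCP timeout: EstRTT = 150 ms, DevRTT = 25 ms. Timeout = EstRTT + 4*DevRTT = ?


Given: EstRTT = 150 ms, DevRTT = 25 ms
Timeout = EstRTT + 4 * DevRTT
4 * DevRTT = 4 * 25 = 100
Timeout = 150 + 100 = 250 ms

250


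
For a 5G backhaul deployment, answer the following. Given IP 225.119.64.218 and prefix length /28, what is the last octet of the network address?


Given: IP = 225.119.64.218, prefix = /28
Subnet mask = 255.255.255.240
Last octet of IP: 218
Last octet of mask: 240
Network last octet = 218 AND 240 = 208

208


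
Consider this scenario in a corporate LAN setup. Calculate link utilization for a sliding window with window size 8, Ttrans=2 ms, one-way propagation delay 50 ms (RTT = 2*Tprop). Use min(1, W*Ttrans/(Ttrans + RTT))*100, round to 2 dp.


Given: W = 8, Ttrans = 2 ms, RTT = 100 ms (= 2 * Tprop, Tprop = 50 ms)
Cycle time = Ttrans + RTT = 2 + 100 = 102 ms (first packet sent until its ACK returns)
W * Ttrans = 8 * 2 = 16 ms of sending per cycle
W * Ttrans / (Ttrans + RTT) = 16 / 102 = 0.156863
U = min(1, 0.156863) = 0.156863
U% = 15.69%

15.69


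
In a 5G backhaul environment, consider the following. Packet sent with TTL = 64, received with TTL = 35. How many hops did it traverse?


Given: initial TTL = 64, received TTL = 35
Hops = initial TTL - received TTL
Hops = 64 - 35 = 29

29


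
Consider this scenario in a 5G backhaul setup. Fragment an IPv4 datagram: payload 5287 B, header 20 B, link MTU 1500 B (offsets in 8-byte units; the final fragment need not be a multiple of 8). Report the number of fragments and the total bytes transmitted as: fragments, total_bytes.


Max data per non-final fragment = floor((MTU - header)/8)*8 = floor((1500 - 20)/8)*8 = floor(1480/8)*8 = 1480 B
Final fragment needs no 8-byte alignment: it can carry up to MTU - header = 1480 B
Non-final fragments needed = ceil((payload - 1480) / 1480) = ceil(3807/1480) = ceil(2.5723) = 3
Number of fragments = 3 + 1 = 4
Fragment sizes (data): 3 * 1480 B + 847 B (last, 847 <= 1480 OK)
Total bytes sent = payload + n_frags * header = 5287 + 4*20 = 5287 + 80 = 5367 B

4, 5367


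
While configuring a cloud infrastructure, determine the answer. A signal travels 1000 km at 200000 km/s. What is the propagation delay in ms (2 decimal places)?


Given: distance = 1000 km, speed = 200000 km/s
Delay = distance / speed = 1000 / 200000 seconds
Delay in ms = 1000 * 1000 / 200000
Delay = 5.0000 ms
Rounded to 2 dp = 5.00 ms

5.00


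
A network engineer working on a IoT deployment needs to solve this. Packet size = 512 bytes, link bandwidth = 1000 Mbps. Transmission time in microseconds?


Given: packet = 512 bytes, bandwidth = 1000 Mbps
Packet in bits = 512 * 8 = 4096 bits
Bandwidth = 1000 * 10^6 = 1000000000 bps
Time = 4096 / 1000000000 seconds
Time in us = 4096 * 10^6 / 1000000000 = 4.096

4.096


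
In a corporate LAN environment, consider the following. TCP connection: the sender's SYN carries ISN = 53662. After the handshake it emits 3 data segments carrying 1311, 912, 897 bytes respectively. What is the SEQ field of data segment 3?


The SYN occupies sequence number ISN = 53662, so the first data byte is ISN + 1 = 53663.
SEQ of data segment i = (ISN + 1) + sum of payload sizes of segments 1..i-1.
Segment 1: SEQ = 53663, payload = 1311 bytes
Segment 2: SEQ = 54974, payload = 912 bytes
Segment 3: SEQ = 55886, payload = 897 bytes
SEQ of segment 3 = 53663 + 1311 + 912 = 55886

55886


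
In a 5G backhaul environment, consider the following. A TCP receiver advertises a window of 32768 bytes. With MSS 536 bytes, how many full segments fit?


Given: RWND = 32768 bytes, MSS = 536 bytes
Full segments = floor(RWND / MSS)
Full segments = floor(32768 / 536)
Full segments = floor(61.1343) = 61

61


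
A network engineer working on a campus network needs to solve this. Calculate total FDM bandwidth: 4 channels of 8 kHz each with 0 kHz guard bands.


Given: 4 channels, 8 kHz each, guard = 0 kHz
Channel bandwidth = 4 * 8 = 32 kHz
Guard bands = 3 gaps * 0 kHz = 0 kHz
Total = 32 + 0 = 32 kHz

32


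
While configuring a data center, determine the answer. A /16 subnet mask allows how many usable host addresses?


Given: subnet mask /16
Host bits = 32 - 16 = 16
Total addresses = 2^16 = 65536
Usable hosts = 65536 - 2 (network + broadcast) = 65534

65534


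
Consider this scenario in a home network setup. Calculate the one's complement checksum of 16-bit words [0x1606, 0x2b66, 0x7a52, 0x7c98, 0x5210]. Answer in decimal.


Given words: [0x1606, 0x2b66, 0x7a52, 0x7c98, 0x5210]
Step 1: Sum all words
Raw sum = 5638 + 11110 + 31314 + 31896 + 21008 = 100966
Step 2: Fold carry: (35430 + 1) = 35431
One's complement = ~35431 & 0xFFFF = 30104

30104


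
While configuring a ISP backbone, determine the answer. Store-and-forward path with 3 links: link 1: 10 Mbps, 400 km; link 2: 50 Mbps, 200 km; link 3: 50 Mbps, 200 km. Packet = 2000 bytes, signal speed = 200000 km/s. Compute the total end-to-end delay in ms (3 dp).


Packet = 2000 bytes = 16000 bits. Store-and-forward: sum (t_trans + t_prop) per link.
Link 1: t_trans = 16000/(10*10^6) s = 1.6000 ms; t_prop = 400/200000 s = 2.0000 ms; subtotal = 3.6000 ms
Link 2: t_trans = 16000/(50*10^6) s = 0.3200 ms; t_prop = 200/200000 s = 1.0000 ms; subtotal = 1.3200 ms
Link 3: t_trans = 16000/(50*10^6) s = 0.3200 ms; t_prop = 200/200000 s = 1.0000 ms; subtotal = 1.3200 ms
End-to-end = 3.6000 + 1.3200 + 1.3200 = 6.2400 ms -> 6.240 ms (3 dp)

6.240


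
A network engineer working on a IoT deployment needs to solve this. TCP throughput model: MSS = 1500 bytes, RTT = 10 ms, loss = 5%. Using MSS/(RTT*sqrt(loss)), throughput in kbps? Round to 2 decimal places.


Given: MSS = 1500 bytes, RTT = 10 ms, loss = 5%
RTT in seconds = 10 / 1000 = 0.01
Loss rate = 5% = 0.05
sqrt(loss) = sqrt(0.05) = 0.223606797750
Throughput (bytes/s) = 1500 / (0.01 * 0.223606797750) = 670820.3932
Throughput (kbps) = 670820.3932 * 8 / 1000 = 5366.563146 -> 5366.56 kbps (2 dp)

5366.56


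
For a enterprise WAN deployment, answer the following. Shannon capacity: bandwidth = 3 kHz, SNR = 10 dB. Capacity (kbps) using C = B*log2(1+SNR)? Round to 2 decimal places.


Given: B = 3 kHz, SNR = 10 dB
SNR linear = 10^(10/10) = 10
1 + SNR = 11
log2(11) = 3.4594316186
C = 3 * 1000 * 3.4594316186 = 10378.2949 bps
C = 10.378295 kbps -> 10.38 kbps (2 dp)

10.38


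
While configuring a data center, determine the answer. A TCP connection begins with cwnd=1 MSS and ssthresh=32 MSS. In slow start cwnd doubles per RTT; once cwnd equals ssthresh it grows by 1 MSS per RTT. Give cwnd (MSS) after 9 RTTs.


RTT 0: cwnd = 1 MSS (initial)
RTT 1: cwnd = 2 MSS (slow start, doubled)
RTT 2: cwnd = 4 MSS (slow start, doubled)
RTT 3: cwnd = 8 MSS (slow start, doubled)
RTT 4: cwnd = 16 MSS (slow start, doubled)
RTT 5: cwnd = 32 MSS (slow start, doubled)
RTT 6: cwnd = 33 MSS (congestion avoidance, +1)
RTT 7: cwnd = 34 MSS (congestion avoidance, +1)
RTT 8: cwnd = 35 MSS (congestion avoidance, +1)
RTT 9: cwnd = 36 MSS (congestion avoidance, +1)

36


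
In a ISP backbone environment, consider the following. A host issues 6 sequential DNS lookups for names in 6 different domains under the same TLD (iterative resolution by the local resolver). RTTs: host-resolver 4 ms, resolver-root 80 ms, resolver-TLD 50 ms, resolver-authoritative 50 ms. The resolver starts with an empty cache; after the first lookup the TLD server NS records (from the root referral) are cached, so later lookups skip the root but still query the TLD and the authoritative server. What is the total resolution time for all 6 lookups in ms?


Lookup 1 (cold cache): local + root + TLD + auth = 4 + 80 + 50 + 50 = 184 ms
Lookups 2..6 (TLD NS cached -> skip root; new domain -> still ask TLD and auth): local + TLD + auth = 4 + 50 + 50 = 104 ms each
Remaining 5 lookups: 5 * 104 = 520 ms
Total = 184 + 520 = 704 ms

704


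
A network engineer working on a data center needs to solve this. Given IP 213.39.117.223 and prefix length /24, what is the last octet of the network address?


Given: IP = 213.39.117.223, prefix = /24
Subnet mask = 255.255.255.0
Last octet of IP: 223
Last octet of mask: 0
Network last octet = 223 AND 0 = 0

0


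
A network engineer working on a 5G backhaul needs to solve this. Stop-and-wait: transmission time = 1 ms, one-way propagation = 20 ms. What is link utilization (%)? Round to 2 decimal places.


Given: Ttrans = 1 ms, Tprop = 20 ms
RTT = 2 * Tprop = 2 * 20 = 40 ms
U = Ttrans / (Ttrans + RTT)
U = 1 / (1 + 40)
U = 1 / 41 = 0.02439
U% = 2.44%

2.44


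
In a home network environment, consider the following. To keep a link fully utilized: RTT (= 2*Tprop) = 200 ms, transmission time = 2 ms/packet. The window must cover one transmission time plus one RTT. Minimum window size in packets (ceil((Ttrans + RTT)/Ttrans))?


Given: Ttrans = 2 ms, RTT = 200 ms (= 2 * Tprop, Tprop = 100 ms)
Time until first ACK returns = Ttrans + RTT = 2 + 200 = 202 ms
Need W * Ttrans >= Ttrans + RTT  ->  W >= (Ttrans + RTT) / Ttrans
(Ttrans + RTT) / Ttrans = 202 / 2 = 101
W_min = ceil(101) = 101

101
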